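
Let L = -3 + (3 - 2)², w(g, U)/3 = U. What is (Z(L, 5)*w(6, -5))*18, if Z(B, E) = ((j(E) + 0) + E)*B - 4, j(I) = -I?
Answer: 1080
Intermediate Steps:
w(g, U) = 3*U
L = -2 (L = -3 + 1² = -3 + 1 = -2)
Z(B, E) = -4 (Z(B, E) = ((-E + 0) + E)*B - 4 = (-E + E)*B - 4 = 0*B - 4 = 0 - 4 = -4)
(Z(L, 5)*w(6, -5))*18 = -12*(-5)*18 = -4*(-15)*18 = 60*18 = 1080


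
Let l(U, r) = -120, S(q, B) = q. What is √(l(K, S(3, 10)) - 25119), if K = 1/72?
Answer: I*√25239 ≈ 158.87*I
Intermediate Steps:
K = 1/72 ≈ 0.013889
√(l(K, S(3, 10)) - 25119) = √(-120 - 25119) = √(-25239) = I*√25239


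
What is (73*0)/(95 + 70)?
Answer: 0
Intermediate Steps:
(73*0)/(95 + 70) = 0/165 = 0*(1/165) = 0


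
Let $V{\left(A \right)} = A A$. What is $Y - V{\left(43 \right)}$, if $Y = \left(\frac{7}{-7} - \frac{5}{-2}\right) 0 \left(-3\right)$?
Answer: $-1849$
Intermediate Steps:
$V{\left(A \right)} = A^{2}$
$Y = 0$ ($Y = \left(7 \left(- \frac{1}{7}\right) - - \frac{5}{2}\right) 0 \left(-3\right) = \left(-1 + \frac{5}{2}\right) 0 \left(-3\right) = \frac{3}{2} \cdot 0 \left(-3\right) = 0 \left(-3\right) = 0$)
$Y - V{\left(43 \right)} = 0 - 43^{2} = 0 - 1849 = -1849$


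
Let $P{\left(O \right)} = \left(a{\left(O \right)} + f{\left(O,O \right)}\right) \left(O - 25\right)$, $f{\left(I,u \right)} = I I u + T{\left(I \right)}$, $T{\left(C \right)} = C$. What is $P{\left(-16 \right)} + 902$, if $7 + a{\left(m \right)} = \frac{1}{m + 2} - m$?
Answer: $\frac{2367791}{14} \approx 1.6913 \cdot 10^{5}$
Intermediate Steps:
$a{\left(m \right)} = -7 + \frac{1}{2 + m} - m$ ($a{\left(m \right)} = -7 - \left(m - \frac{1}{m + 2}\right) = -7 - \left(m - \frac{1}{2 + m}\right) = -7 + \frac{1}{2 + m} - m$)
$f{\left(I,u \right)} = I + u I^{2}$ ($f{\left(I,u \right)} = I I u + I = I^{2} u + I = u I^{2} + I = I + u I^{2}$)
$P{\left(O \right)} = \left(-25 + O\right) \left(O \left(1 + O^{2}\right) + \frac{-13 - O^{2} - 9 O}{2 + O}\right)$ ($P{\left(O \right)} = \left(\frac{-13 - O^{2} - 9 O}{2 + O} + O \left(1 + O O\right)\right) \left(O - 25\right) = \left(\frac{-13 - O^{2} - 9 O}{2 + O} + O \left(1 + O^{2}\right)\right) \left(-25 + O\right) = \left(O \left(1 + O^{2}\right) + \frac{-13 - O^{2} - 9 O}{2 + O}\right) \left(-25 + O\right) = \left(-25 + O\right) \left(O \left(1 + O^{2}\right) + \frac{-13 - O^{2} - 9 O}{2 + O}\right)$)
$P{\left(-16 \right)} + 902 = \frac{325 + \left(-16\right)^{5} - 50 \left(-16\right)^{3} - 23 \left(-16\right)^{4} - 7 \left(-16\right)^{2} + 162 \left(-16\right)}{2 - 16} + 902 = \frac{325 - 1048576 - -204800 - 1507328 - 1792 - 2592}{-14} + 902 = - \frac{325 - 1048576 + 204800 - 1507328 - 1792 - 2592}{14} + 902 = \left(- \frac{1}{14}\right) \left(-2355163\right) + 902 = \frac{2355163}{14} + 902 = \frac{2367791}{14}$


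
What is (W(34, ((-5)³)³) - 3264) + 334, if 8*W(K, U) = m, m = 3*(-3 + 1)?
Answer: -11723/4 ≈ -2930.8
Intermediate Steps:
m = -6 (m = 3*(-2) = -6)
W(K, U) = -¾ (W(K, U) = (⅛)*(-6) = -¾)
(W(34, ((-5)³)³) - 3264) + 334 = (-¾ - 3264) + 334 = -13059/4 + 334 = -11723/4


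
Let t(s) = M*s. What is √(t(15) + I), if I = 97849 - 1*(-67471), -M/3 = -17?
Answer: √166085 ≈ 407.54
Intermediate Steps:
M = 51 (M = -3*(-17) = 51)
t(s) = 51*s
I = 165320 (I = 97849 + 67471 = 165320)
√(t(15) + I) = √(51*15 + 165320) = √(765 + 165320) = √166085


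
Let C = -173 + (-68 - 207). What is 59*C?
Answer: -26432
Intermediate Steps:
C = -448 (C = -173 - 275 = -448)
59*C = 59*(-448) = -26432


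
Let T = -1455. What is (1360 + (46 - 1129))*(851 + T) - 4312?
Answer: -171620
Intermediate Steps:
(1360 + (46 - 1129))*(851 + T) - 4312 = (1360 + (46 - 1129))*(851 - 1455) - 4312 = (1360 - 1083)*(-604) - 4312 = 277*(-604) - 4312 = -167308 - 4312 = -171620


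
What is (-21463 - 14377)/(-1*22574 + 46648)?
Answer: -17920/12037 ≈ -1.4887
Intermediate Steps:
(-21463 - 14377)/(-1*22574 + 46648) = -35840/(-22574 + 46648) = -35840/24074 = -35840*1/24074 = -17920/12037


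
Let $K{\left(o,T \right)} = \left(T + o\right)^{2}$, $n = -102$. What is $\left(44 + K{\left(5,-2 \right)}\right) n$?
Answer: $-5406$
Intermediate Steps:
$\left(44 + K{\left(5,-2 \right)}\right) n = \left(44 + \left(-2 + 5\right)^{2}\right) \left(-102\right) = \left(44 + 3^{2}\right) \left(-102\right) = \left(44 + 9\right) \left(-102\right) = 53 \left(-102\right) = -5406$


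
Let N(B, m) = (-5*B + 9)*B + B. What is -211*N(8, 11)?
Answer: 50640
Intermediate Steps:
N(B, m) = B + B*(9 - 5*B) (N(B, m) = (9 - 5*B)*B + B = B*(9 - 5*B) + B = B + B*(9 - 5*B))
-211*N(8, 11) = -1055*8*(2 - 1*8) = -1055*8*(2 - 8) = -1055*8*(-6) = -211*(-240) = 50640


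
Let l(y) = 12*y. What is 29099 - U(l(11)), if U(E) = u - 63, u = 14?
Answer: 29148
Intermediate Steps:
U(E) = -49 (U(E) = 14 - 63 = -49)
29099 - U(l(11)) = 29099 - 1*(-49) = 29099 + 49 = 29148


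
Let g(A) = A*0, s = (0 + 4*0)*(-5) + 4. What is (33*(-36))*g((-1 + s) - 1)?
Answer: 0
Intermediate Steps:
s = 4 (s = (0 + 0)*(-5) + 4 = 0*(-5) + 4 = 0 + 4 = 4)
g(A) = 0
(33*(-36))*g((-1 + s) - 1) = (33*(-36))*0 = -1188*0 = 0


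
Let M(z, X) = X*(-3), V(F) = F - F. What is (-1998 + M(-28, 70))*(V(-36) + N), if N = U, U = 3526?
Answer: -7785408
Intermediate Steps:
V(F) = 0
M(z, X) = -3*X
N = 3526
(-1998 + M(-28, 70))*(V(-36) + N) = (-1998 - 3*70)*(0 + 3526) = (-1998 - 210)*3526 = -2208*3526 = -7785408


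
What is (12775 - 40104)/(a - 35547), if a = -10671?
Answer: 27329/46218 ≈ 0.59131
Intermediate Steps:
(12775 - 40104)/(a - 35547) = (12775 - 40104)/(-10671 - 35547) = -27329/(-46218) = -27329*(-1/46218) = 27329/46218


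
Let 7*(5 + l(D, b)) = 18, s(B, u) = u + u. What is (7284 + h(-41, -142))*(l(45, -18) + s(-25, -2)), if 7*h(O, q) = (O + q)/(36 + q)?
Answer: -243220995/5194 ≈ -46827.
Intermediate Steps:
h(O, q) = (O + q)/(7*(36 + q)) (h(O, q) = ((O + q)/(36 + q))/7 = (O + q)/(7*(36 + q)))
s(B, u) = 2*u
l(D, b) = -17/7 (l(D, b) = -5 + (⅐)*18 = -5 + 18/7 = -17/7)
(7284 + h(-41, -142))*(l(45, -18) + s(-25, -2)) = (7284 + (-41 - 142)/(7*(36 - 142)))*(-17/7 + 2*(-2)) = (7284 + (⅐)*(-183)/(-106))*(-17/7 - 4) = (7284 + (⅐)*(-1/106)*(-183))*(-45/7) = (7284 + 183/742)*(-45/7) = (5404911/742)*(-45/7) = -243220995/5194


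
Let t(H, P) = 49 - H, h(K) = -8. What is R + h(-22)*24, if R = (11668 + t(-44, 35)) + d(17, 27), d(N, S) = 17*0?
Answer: 11569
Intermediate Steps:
d(N, S) = 0
R = 11761 (R = (11668 + (49 - 1*(-44))) + 0 = (11668 + (49 + 44)) + 0 = (11668 + 93) + 0 = 11761 + 0 = 11761)
R + h(-22)*24 = 11761 - 8*24 = 11761 - 192 = 11569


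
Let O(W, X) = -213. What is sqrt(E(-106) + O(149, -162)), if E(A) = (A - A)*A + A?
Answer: I*sqrt(319) ≈ 17.861*I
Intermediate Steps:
E(A) = A (E(A) = 0*A + A = 0 + A = A)
sqrt(E(-106) + O(149, -162)) = sqrt(-106 - 213) = sqrt(-319) = I*sqrt(319)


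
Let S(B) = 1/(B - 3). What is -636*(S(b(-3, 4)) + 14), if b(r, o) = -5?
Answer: -17649/2 ≈ -8824.5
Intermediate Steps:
S(B) = 1/(-3 + B)
-636*(S(b(-3, 4)) + 14) = -636*(1/(-3 - 5) + 14) = -636*(1/(-8) + 14) = -636*(-1/8 + 14) = -636*111/8 = -17649/2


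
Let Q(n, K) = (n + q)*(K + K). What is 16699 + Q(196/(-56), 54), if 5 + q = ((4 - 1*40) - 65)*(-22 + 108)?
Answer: -922307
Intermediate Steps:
q = -8691 (q = -5 + ((4 - 1*40) - 65)*(-22 + 108) = -5 + ((4 - 40) - 65)*86 = -5 + (-36 - 65)*86 = -5 - 101*86 = -5 - 8686 = -8691)
Q(n, K) = 2*K*(-8691 + n) (Q(n, K) = (n - 8691)*(K + K) = (-8691 + n)*(2*K) = 2*K*(-8691 + n))
16699 + Q(196/(-56), 54) = 16699 + 2*54*(-8691 + 196/(-56)) = 16699 + 2*54*(-8691 + 196*(-1/56)) = 16699 + 2*54*(-8691 - 7/2) = 16699 + 2*54*(-17389/2) = 16699 - 939006 = -922307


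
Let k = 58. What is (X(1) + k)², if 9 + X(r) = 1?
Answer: 2500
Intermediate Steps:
X(r) = -8 (X(r) = -9 + 1 = -8)
(X(1) + k)² = (-8 + 58)² = 50² = 2500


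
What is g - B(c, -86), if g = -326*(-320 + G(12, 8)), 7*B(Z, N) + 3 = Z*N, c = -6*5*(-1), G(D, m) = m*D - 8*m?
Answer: 94257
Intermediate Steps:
G(D, m) = -8*m + D*m (G(D, m) = D*m - 8*m = -8*m + D*m)
c = 30 (c = -30*(-1) = 30)
B(Z, N) = -3/7 + N*Z/7 (B(Z, N) = -3/7 + (Z*N)/7 = -3/7 + (N*Z)/7 = -3/7 + N*Z/7)
g = 93888 (g = -326*(-320 + 8*(-8 + 12)) = -326*(-320 + 8*4) = -326*(-320 + 32) = -326*(-288) = 93888)
g - B(c, -86) = 93888 - (-3/7 + (1/7)*(-86)*30) = 93888 - (-3/7 - 2580/7) = 93888 - 1*(-369) = 93888 + 369 = 94257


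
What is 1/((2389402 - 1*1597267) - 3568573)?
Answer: -1/2776438 ≈ -3.6017e-7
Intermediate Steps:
1/((2389402 - 1*1597267) - 3568573) = 1/((2389402 - 1597267) - 3568573) = 1/(792135 - 3568573) = 1/(-2776438) = -1/2776438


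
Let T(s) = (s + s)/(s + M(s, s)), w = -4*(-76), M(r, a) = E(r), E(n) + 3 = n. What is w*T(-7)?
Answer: 4256/17 ≈ 250.35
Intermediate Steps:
E(n) = -3 + n
M(r, a) = -3 + r
w = 304
T(s) = 2*s/(-3 + 2*s) (T(s) = (s + s)/(s + (-3 + s)) = (2*s)/(-3 + 2*s) = 2*s/(-3 + 2*s))
w*T(-7) = 304*(2*(-7)/(-3 + 2*(-7))) = 304*(2*(-7)/(-3 - 14)) = 304*(2*(-7)/(-17)) = 304*(2*(-7)*(-1/17)) = 304*(14/17) = 4256/17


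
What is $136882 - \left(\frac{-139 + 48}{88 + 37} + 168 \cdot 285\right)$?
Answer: $\frac{11125341}{125} \approx 89003.0$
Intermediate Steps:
$136882 - \left(\frac{-139 + 48}{88 + 37} + 168 \cdot 285\right) = 136882 - \left(- \frac{91}{125} + 47880\right) = 136882 - \frac{5984909}{125} = \frac{11125341}{125}$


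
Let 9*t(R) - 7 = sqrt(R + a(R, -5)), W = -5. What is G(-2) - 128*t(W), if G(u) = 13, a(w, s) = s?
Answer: -779/9 - 128*I*sqrt(10)/9 ≈ -86.556 - 44.975*I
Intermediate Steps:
t(R) = 7/9 + sqrt(-5 + R)/9 (t(R) = 7/9 + sqrt(R - 5)/9 = 7/9 + sqrt(-5 + R)/9)
G(-2) - 128*t(W) = 13 - 128*(7/9 + sqrt(-5 - 5)/9) = 13 - 128*(7/9 + sqrt(-10)/9) = 13 - 128*(7/9 + (I*sqrt(10))/9) = 13 - 128*(7/9 + I*sqrt(10)/9) = 13 + (-896/9 - 128*I*sqrt(10)/9) = -779/9 - 128*I*sqrt(10)/9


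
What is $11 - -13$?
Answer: $24$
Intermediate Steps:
$11 - -13 = 11 + 13 = 24$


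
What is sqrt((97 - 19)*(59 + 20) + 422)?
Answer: 2*sqrt(1646) ≈ 81.142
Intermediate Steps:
sqrt((97 - 19)*(59 + 20) + 422) = sqrt(78*79 + 422) = sqrt(6162 + 422) = sqrt(6584) = 2*sqrt(1646)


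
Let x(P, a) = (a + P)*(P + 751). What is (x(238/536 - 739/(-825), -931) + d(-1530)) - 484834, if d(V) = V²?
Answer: 56542864679139529/48885210000 ≈ 1.1566e+6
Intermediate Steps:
x(P, a) = (751 + P)*(P + a) (x(P, a) = (P + a)*(751 + P) = (751 + P)*(P + a))
(x(238/536 - 739/(-825), -931) + d(-1530)) - 484834 = (((238/536 - 739/(-825))² + 751*(238/536 - 739/(-825)) + 751*(-931) + (238/536 - 739/(-825))*(-931)) + (-1530)²) - 484834 = (((238*(1/536) - 739*(-1/825))² + 751*(238*(1/536) - 739*(-1/825)) - 699181 + (238*(1/536) - 739*(-1/825))*(-931)) + 2340900) - 484834 = (((119/268 + 739/825)² + 751*(119/268 + 739/825) - 699181 + (119/268 + 739/825)*(-931)) + 2340900) - 484834 = (((296227/221100)² + 751*(296227/221100) - 699181 + (296227/221100)*(-931)) + 2340900) - 484834 = ((87750435529/48885210000 + 222466477/221100 - 699181 - 275787337/221100) + 2340900) - 484834 = (-34191311504720471/48885210000 + 2340900) - 484834 = 80244076584279529/48885210000 - 484834 = 56542864679139529/48885210000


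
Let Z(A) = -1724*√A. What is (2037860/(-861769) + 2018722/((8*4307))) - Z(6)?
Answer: 834727767529/14846556332 + 1724*√6 ≈ 4279.1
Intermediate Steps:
(2037860/(-861769) + 2018722/((8*4307))) - Z(6) = (2037860/(-861769) + 2018722/((8*4307))) - (-1724)*√6 = (2037860*(-1/861769) + 2018722/34456) + 1724*√6 = (-2037860/861769 + 2018722*(1/34456)) + 1724*√6 = (-2037860/861769 + 1009361/17228) + 1724*√6 = 834727767529/14846556332 + 1724*√6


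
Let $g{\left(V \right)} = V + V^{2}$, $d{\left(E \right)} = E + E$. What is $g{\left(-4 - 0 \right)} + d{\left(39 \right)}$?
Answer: $90$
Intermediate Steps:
$d{\left(E \right)} = 2 E$
$g{\left(-4 - 0 \right)} + d{\left(39 \right)} = \left(-4 - 0\right) \left(1 - 4\right) + 2 \cdot 39 = \left(-4 + 0\right) \left(1 + \left(-4 + 0\right)\right) + 78 = - 4 \left(1 - 4\right) + 78 = \left(-4\right) \left(-3\right) + 78 = 12 + 78 = 90$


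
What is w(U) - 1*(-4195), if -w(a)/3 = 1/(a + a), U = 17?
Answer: 142627/34 ≈ 4194.9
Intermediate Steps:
w(a) = -3/(2*a) (w(a) = -3/(a + a) = -3*1/(2*a) = -3/(2*a))
w(U) - 1*(-4195) = -3/2/17 - 1*(-4195) = -3/2*1/17 + 4195 = -3/34 + 4195 = 142627/34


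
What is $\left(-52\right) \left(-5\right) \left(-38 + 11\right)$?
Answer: $-7020$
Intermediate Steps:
$\left(-52\right) \left(-5\right) \left(-38 + 11\right) = 260 \left(-27\right) = -7020$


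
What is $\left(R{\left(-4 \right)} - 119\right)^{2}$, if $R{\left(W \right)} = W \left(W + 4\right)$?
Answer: $14161$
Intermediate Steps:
$R{\left(W \right)} = W \left(4 + W\right)$
$\left(R{\left(-4 \right)} - 119\right)^{2} = \left(- 4 \left(4 - 4\right) - 119\right)^{2} = \left(\left(-4\right) 0 - 119\right)^{2} = \left(0 - 119\right)^{2} = \left(-119\right)^{2} = 14161$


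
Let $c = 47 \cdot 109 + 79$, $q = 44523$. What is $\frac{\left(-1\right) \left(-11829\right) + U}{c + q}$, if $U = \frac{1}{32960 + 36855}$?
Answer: $\frac{825841636}{3471550875} \approx 0.23789$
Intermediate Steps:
$U = \frac{1}{69815} \approx 1.4324 \cdot 10^{-5}$
$c = 5202$ ($c = 5123 + 79 = 5202$)
$\frac{\left(-1\right) \left(-11829\right) + U}{c + q} = \frac{\left(-1\right) \left(-11829\right) + \frac{1}{69815}}{5202 + 44523} = \frac{11829 + \frac{1}{69815}}{49725} = \frac{825841636}{69815} \cdot \frac{1}{49725} = \frac{825841636}{3471550875}$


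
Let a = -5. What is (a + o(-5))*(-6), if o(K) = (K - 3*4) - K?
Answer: 102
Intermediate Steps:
o(K) = -12 (o(K) = (K - 12) - K = (-12 + K) - K = -12)
(a + o(-5))*(-6) = (-5 - 12)*(-6) = -17*(-6) = 102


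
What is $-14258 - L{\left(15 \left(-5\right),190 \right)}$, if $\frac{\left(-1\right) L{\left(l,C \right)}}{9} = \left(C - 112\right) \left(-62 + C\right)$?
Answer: $75598$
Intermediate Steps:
$L{\left(l,C \right)} = - 9 \left(-112 + C\right) \left(-62 + C\right)$ ($L{\left(l,C \right)} = - 9 \left(C - 112\right) \left(-62 + C\right) = - 9 \left(-112 + C\right) \left(-62 + C\right)$)
$-14258 - L{\left(15 \left(-5\right),190 \right)} = -14258 - \left(-62496 - 9 \cdot 190^{2} + 1566 \cdot 190\right) = -14258 - \left(-62496 - 324900 + 297540\right) = -14258 - -89856 = -14258 + 89856 = 75598$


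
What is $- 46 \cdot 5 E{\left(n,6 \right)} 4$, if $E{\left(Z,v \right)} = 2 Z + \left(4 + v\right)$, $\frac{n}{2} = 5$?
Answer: $-27600$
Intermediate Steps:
$n = 10$ ($n = 2 \cdot 5 = 10$)
$E{\left(Z,v \right)} = 4 + v + 2 Z$
$- 46 \cdot 5 E{\left(n,6 \right)} 4 = - 46 \cdot 5 \left(4 + 6 + 2 \cdot 10\right) 4 = - 46 \cdot 5 \left(4 + 6 + 20\right) 4 = - 46 \cdot 5 \cdot 30 \cdot 4 = \left(-46\right) 150 \cdot 4 = \left(-6900\right) 4 = -27600$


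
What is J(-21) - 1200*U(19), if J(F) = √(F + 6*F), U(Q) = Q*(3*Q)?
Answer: -1299600 + 7*I*√3 ≈ -1.2996e+6 + 12.124*I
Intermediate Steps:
U(Q) = 3*Q²
J(F) = √7*√F (J(F) = √(7*F) = √7*√F)
J(-21) - 1200*U(19) = √7*√(-21) - 3600*19² = √7*(I*√21) - 3600*361 = 7*I*√3 - 1200*1083 = 7*I*√3 - 1299600 = -1299600 + 7*I*√3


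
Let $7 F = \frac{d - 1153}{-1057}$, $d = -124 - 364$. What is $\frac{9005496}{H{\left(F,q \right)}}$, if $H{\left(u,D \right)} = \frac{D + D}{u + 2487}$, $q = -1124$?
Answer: $- \frac{20715966079398}{2079119} \approx -9.9638 \cdot 10^{6}$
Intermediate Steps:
$d = -488$
$F = \frac{1641}{7399}$ ($F = \frac{\left(-488 - 1153\right) \frac{1}{-1057}}{7} = \frac{\left(-488 - 1153\right) \left(- \frac{1}{1057}\right)}{7} = \frac{\left(-1641\right) \left(- \frac{1}{1057}\right)}{7} = \frac{1}{7} \cdot \frac{1641}{1057} = \frac{1641}{7399} \approx 0.22179$)
$H{\left(u,D \right)} = \frac{2 D}{2487 + u}$
$\frac{9005496}{H{\left(F,q \right)}} = \frac{9005496}{2 \left(-1124\right) \frac{1}{2487 + \frac{1641}{7399}}} = \frac{9005496}{2 \left(-1124\right) \frac{1}{\frac{18402954}{7399}}} = \frac{9005496}{2 \left(-1124\right) \frac{7399}{18402954}} = \frac{9005496}{- \frac{8316476}{9201477}} = 9005496 \left(- \frac{9201477}{8316476}\right) = - \frac{20715966079398}{2079119}$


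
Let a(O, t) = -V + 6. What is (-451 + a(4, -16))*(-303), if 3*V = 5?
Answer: 135340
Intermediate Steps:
V = 5/3 (V = (⅓)*5 = 5/3 ≈ 1.6667)
a(O, t) = 13/3 (a(O, t) = -1*5/3 + 6 = -5/3 + 6 = 13/3)
(-451 + a(4, -16))*(-303) = (-451 + 13/3)*(-303) = -1340/3*(-303) = 135340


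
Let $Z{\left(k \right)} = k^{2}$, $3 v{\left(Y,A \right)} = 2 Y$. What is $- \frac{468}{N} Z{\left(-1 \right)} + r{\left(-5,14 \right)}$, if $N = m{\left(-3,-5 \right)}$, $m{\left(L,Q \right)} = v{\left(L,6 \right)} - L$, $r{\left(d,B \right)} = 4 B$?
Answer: $-412$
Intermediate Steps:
$v{\left(Y,A \right)} = \frac{2 Y}{3}$
$m{\left(L,Q \right)} = - \frac{L}{3}$ ($m{\left(L,Q \right)} = \frac{2 L}{3} - L = - \frac{L}{3}$)
$N = 1$ ($N = \left(- \frac{1}{3}\right) \left(-3\right) = 1$)
$- \frac{468}{N} Z{\left(-1 \right)} + r{\left(-5,14 \right)} = - \frac{468}{1} \left(-1\right)^{2} + 4 \cdot 14 = \left(-468\right) 1 \cdot 1 + 56 = \left(-468\right) 1 + 56 = -468 + 56 = -412$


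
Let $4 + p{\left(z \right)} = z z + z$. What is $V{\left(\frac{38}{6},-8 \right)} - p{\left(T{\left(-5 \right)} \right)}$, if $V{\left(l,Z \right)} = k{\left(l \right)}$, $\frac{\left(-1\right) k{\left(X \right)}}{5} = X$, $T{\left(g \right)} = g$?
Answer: $- \frac{143}{3} \approx -47.667$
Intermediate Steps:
$k{\left(X \right)} = - 5 X$
$V{\left(l,Z \right)} = - 5 l$
$p{\left(z \right)} = -4 + z + z^{2}$ ($p{\left(z \right)} = -4 + \left(z z + z\right) = -4 + \left(z^{2} + z\right) = -4 + \left(z + z^{2}\right) = -4 + z + z^{2}$)
$V{\left(\frac{38}{6},-8 \right)} - p{\left(T{\left(-5 \right)} \right)} = - 5 \cdot \frac{38}{6} - \left(-4 - 5 + \left(-5\right)^{2}\right) = - 5 \cdot 38 \cdot \frac{1}{6} - \left(-4 - 5 + 25\right) = \left(-5\right) \frac{19}{3} - 16 = - \frac{95}{3} - 16 = - \frac{143}{3}$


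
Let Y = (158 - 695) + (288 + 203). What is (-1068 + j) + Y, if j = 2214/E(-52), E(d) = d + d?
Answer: -59035/52 ≈ -1135.3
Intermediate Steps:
E(d) = 2*d
Y = -46 (Y = -537 + 491 = -46)
j = -1107/52 (j = 2214/((2*(-52))) = 2214/(-104) = 2214*(-1/104) = -1107/52 ≈ -21.288)
(-1068 + j) + Y = (-1068 - 1107/52) - 46 = -56643/52 - 46 = -59035/52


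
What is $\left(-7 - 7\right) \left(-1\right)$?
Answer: $14$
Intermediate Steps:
$\left(-7 - 7\right) \left(-1\right) = \left(-14\right) \left(-1\right) = 14$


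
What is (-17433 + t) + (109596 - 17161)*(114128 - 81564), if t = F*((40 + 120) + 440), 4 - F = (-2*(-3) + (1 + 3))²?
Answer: 3009978307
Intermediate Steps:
F = -96 (F = 4 - (-2*(-3) + (1 + 3))² = 4 - (6 + 4)² = 4 - 1*10² = 4 - 1*100 = 4 - 100 = -96)
t = -57600 (t = -96*((40 + 120) + 440) = -96*(160 + 440) = -96*600 = -57600)
(-17433 + t) + (109596 - 17161)*(114128 - 81564) = (-17433 - 57600) + (109596 - 17161)*(114128 - 81564) = -75033 + 92435*32564 = -75033 + 3010053340 = 3009978307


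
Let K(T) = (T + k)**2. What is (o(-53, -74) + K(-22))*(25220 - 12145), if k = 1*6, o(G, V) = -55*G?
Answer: 41460825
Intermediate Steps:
k = 6
K(T) = (6 + T)**2 (K(T) = (T + 6)**2 = (6 + T)**2)
(o(-53, -74) + K(-22))*(25220 - 12145) = (-55*(-53) + (6 - 22)**2)*(25220 - 12145) = (2915 + (-16)**2)*13075 = (2915 + 256)*13075 = 3171*13075 = 41460825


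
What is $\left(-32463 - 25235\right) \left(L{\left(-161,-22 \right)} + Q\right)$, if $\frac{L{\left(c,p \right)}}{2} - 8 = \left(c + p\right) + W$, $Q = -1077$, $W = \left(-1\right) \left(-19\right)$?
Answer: $80142522$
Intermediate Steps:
$W = 19$
$L{\left(c,p \right)} = 54 + 2 c + 2 p$ ($L{\left(c,p \right)} = 16 + 2 \left(\left(c + p\right) + 19\right) = 16 + 2 \left(19 + c + p\right) = 16 + \left(38 + 2 c + 2 p\right) = 54 + 2 c + 2 p$)
$\left(-32463 - 25235\right) \left(L{\left(-161,-22 \right)} + Q\right) = \left(-32463 - 25235\right) \left(\left(54 + 2 \left(-161\right) + 2 \left(-22\right)\right) - 1077\right) = - 57698 \left(\left(54 - 322 - 44\right) - 1077\right) = - 57698 \left(-312 - 1077\right) = \left(-57698\right) \left(-1389\right) = 80142522$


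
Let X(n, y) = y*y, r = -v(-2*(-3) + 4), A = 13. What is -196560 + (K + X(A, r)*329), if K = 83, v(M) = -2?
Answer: -195161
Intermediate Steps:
r = 2 (r = -1*(-2) = 2)
X(n, y) = y**2
-196560 + (K + X(A, r)*329) = -196560 + (83 + 2**2*329) = -196560 + (83 + 4*329) = -196560 + (83 + 1316) = -196560 + 1399 = -195161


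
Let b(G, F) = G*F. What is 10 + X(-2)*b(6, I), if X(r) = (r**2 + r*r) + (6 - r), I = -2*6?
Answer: -1142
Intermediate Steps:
I = -12
X(r) = 6 - r + 2*r**2 (X(r) = (r**2 + r**2) + (6 - r) = 2*r**2 + (6 - r) = 6 - r + 2*r**2)
b(G, F) = F*G
10 + X(-2)*b(6, I) = 10 + (6 - 1*(-2) + 2*(-2)**2)*(-12*6) = 10 + (6 + 2 + 2*4)*(-72) = 10 + (6 + 2 + 8)*(-72) = 10 + 16*(-72) = 10 - 1152 = -1142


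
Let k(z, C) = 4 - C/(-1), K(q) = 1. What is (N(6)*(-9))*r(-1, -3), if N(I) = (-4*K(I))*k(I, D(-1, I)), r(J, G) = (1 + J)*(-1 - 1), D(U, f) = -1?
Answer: 0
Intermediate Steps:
k(z, C) = 4 + C (k(z, C) = 4 - C*(-1) = 4 - (-1)*C = 4 + C)
r(J, G) = -2 - 2*J (r(J, G) = (1 + J)*(-2) = -2 - 2*J)
N(I) = -12 (N(I) = (-4*1)*(4 - 1) = -4*3 = -12)
(N(6)*(-9))*r(-1, -3) = (-12*(-9))*(-2 - 2*(-1)) = 108*(-2 + 2) = 108*0 = 0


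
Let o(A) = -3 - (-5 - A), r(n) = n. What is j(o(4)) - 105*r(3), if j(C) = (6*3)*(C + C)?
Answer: -99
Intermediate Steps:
o(A) = 2 + A (o(A) = -3 + (5 + A) = 2 + A)
j(C) = 36*C (j(C) = 18*(2*C) = 36*C)
j(o(4)) - 105*r(3) = 36*(2 + 4) - 105*3 = 36*6 - 315 = 216 - 315 = -99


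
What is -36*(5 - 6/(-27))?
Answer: -188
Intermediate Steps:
-36*(5 - 6/(-27)) = -36*(5 - 6*(-1/27)) = -36*(5 + 2/9) = -36*47/9 = -188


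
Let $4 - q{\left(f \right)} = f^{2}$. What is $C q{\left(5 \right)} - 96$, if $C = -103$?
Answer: $2067$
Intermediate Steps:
$q{\left(f \right)} = 4 - f^{2}$
$C q{\left(5 \right)} - 96 = - 103 \left(4 - 5^{2}\right) - 96 = - 103 \left(4 - 25\right) - 96 = \left(-103\right) \left(-21\right) - 96 = 2163 - 96 = 2067$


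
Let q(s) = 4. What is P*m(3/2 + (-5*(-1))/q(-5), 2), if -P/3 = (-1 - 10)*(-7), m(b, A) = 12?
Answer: -2772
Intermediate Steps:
P = -231 (P = -3*(-1 - 10)*(-7) = -(-33)*(-7) = -3*77 = -231)
P*m(3/2 + (-5*(-1))/q(-5), 2) = -231*12 = -2772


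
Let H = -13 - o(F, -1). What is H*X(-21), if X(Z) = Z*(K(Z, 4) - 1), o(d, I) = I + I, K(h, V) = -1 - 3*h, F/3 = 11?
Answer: 14091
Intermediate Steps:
F = 33 (F = 3*11 = 33)
o(d, I) = 2*I
X(Z) = Z*(-2 - 3*Z) (X(Z) = Z*((-1 - 3*Z) - 1) = Z*(-2 - 3*Z))
H = -11 (H = -13 - 2*(-1) = -13 - 1*(-2) = -13 + 2 = -11)
H*X(-21) = -(-11)*(-21)*(2 + 3*(-21)) = -(-11)*(-21)*(2 - 63) = -(-11)*(-21)*(-61) = -11*(-1281) = 14091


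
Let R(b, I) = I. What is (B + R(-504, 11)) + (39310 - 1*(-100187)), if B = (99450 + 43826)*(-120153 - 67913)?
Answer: -26945204708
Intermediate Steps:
B = -26945344216 (B = 143276*(-188066) = -26945344216)
(B + R(-504, 11)) + (39310 - 1*(-100187)) = (-26945344216 + 11) + (39310 - 1*(-100187)) = -26945344205 + (39310 + 100187) = -26945344205 + 139497 = -26945204708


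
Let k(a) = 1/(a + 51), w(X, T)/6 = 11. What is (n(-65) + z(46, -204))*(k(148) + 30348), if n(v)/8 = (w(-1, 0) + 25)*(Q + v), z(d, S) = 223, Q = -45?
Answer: -482276626821/199 ≈ -2.4235e+9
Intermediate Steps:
w(X, T) = 66 (w(X, T) = 6*11 = 66)
k(a) = 1/(51 + a)
n(v) = -32760 + 728*v (n(v) = 8*((66 + 25)*(-45 + v)) = 8*(91*(-45 + v)) = 8*(-4095 + 91*v) = -32760 + 728*v)
(n(-65) + z(46, -204))*(k(148) + 30348) = ((-32760 + 728*(-65)) + 223)*(1/(51 + 148) + 30348) = ((-32760 - 47320) + 223)*(1/199 + 30348) = (-80080 + 223)*(1/199 + 30348) = -79857*6039253/199 = -482276626821/199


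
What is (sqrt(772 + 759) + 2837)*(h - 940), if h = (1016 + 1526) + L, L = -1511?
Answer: 258167 + 91*sqrt(1531) ≈ 2.6173e+5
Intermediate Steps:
h = 1031 (h = (1016 + 1526) - 1511 = 2542 - 1511 = 1031)
(sqrt(772 + 759) + 2837)*(h - 940) = (sqrt(772 + 759) + 2837)*(1031 - 940) = (sqrt(1531) + 2837)*91 = (2837 + sqrt(1531))*91 = 258167 + 91*sqrt(1531)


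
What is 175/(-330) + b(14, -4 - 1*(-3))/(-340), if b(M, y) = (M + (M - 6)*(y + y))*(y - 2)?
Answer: -1537/2805 ≈ -0.54795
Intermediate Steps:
b(M, y) = (-2 + y)*(M + 2*y*(-6 + M)) (b(M, y) = (M + (-6 + M)*(2*y))*(-2 + y) = (M + 2*y*(-6 + M))*(-2 + y) = (-2 + y)*(M + 2*y*(-6 + M)))
175/(-330) + b(14, -4 - 1*(-3))/(-340) = 175/(-330) + (-12*(-4 - 1*(-3))² - 2*14 + 24*(-4 - 1*(-3)) - 3*14*(-4 - 1*(-3)) + 2*14*(-4 - 1*(-3))²)/(-340) = 175*(-1/330) + (-12*(-4 + 3)² - 28 + 24*(-4 + 3) - 3*14*(-4 + 3) + 2*14*(-4 + 3)²)*(-1/340) = -35/66 + (-12*(-1)² - 28 + 24*(-1) - 3*14*(-1) + 2*14*(-1)²)*(-1/340) = -35/66 + (-12*1 - 28 - 24 + 42 + 2*14*1)*(-1/340) = -35/66 + (-12 - 28 - 24 + 42 + 28)*(-1/340) = -35/66 + 6*(-1/340) = -35/66 - 3/170 = -1537/2805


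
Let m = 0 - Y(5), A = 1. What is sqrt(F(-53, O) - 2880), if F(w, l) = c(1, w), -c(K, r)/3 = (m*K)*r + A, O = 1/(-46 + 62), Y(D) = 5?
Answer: I*sqrt(3678) ≈ 60.646*I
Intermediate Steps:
O = 1/16 ≈ 0.062500
m = -5 (m = 0 - 1*5 = 0 - 5 = -5)
c(K, r) = -3 + 15*K*r (c(K, r) = -3*((-5*K)*r + 1) = -3*(-5*K*r + 1) = -3*(1 - 5*K*r) = -3 + 15*K*r)
F(w, l) = -3 + 15*w (F(w, l) = -3 + 15*1*w = -3 + 15*w)
sqrt(F(-53, O) - 2880) = sqrt((-3 + 15*(-53)) - 2880) = sqrt((-3 - 795) - 2880) = sqrt(-798 - 2880) = sqrt(-3678) = I*sqrt(3678)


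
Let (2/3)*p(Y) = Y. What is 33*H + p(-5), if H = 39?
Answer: 2559/2 ≈ 1279.5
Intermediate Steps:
p(Y) = 3*Y/2
33*H + p(-5) = 33*39 + (3/2)*(-5) = 1287 - 15/2 = 2559/2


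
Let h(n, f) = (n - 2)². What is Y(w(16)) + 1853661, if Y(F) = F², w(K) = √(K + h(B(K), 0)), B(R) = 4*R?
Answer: 1857521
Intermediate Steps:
h(n, f) = (-2 + n)²
w(K) = √(K + (-2 + 4*K)²)
Y(w(16)) + 1853661 = (√(16 + 4*(-1 + 2*16)²))² + 1853661 = (√(16 + 4*(-1 + 32)²))² + 1853661 = (√(16 + 4*31²))² + 1853661 = (√(16 + 4*961))² + 1853661 = (√(16 + 3844))² + 1853661 = (√3860)² + 1853661 = (2*√965)² + 1853661 = 3860 + 1853661 = 1857521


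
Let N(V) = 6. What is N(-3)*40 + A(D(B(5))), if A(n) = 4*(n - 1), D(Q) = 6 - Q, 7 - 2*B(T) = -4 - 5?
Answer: 228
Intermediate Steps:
B(T) = 8 (B(T) = 7/2 - (-4 - 5)/2 = 7/2 - ½*(-9) = 7/2 + 9/2 = 8)
A(n) = -4 + 4*n (A(n) = 4*(-1 + n) = -4 + 4*n)
N(-3)*40 + A(D(B(5))) = 6*40 + (-4 + 4*(6 - 1*8)) = 240 + (-4 + 4*(6 - 8)) = 240 + (-4 + 4*(-2)) = 240 + (-4 - 8) = 240 - 12 = 228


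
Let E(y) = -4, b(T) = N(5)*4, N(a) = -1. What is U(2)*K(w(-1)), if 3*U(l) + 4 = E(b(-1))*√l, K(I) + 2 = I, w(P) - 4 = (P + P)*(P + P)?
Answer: -8 - 8*√2 ≈ -19.314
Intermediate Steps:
w(P) = 4 + 4*P² (w(P) = 4 + (P + P)*(P + P) = 4 + (2*P)*(2*P) = 4 + 4*P²)
K(I) = -2 + I
b(T) = -4 (b(T) = -1*4 = -4)
U(l) = -4/3 - 4*√l/3 (U(l) = -4/3 + (-4*√l)/3 = -4/3 - 4*√l/3)
U(2)*K(w(-1)) = (-4/3 - 4*√2/3)*(-2 + (4 + 4*(-1)²)) = (-4/3 - 4*√2/3)*(-2 + (4 + 4*1)) = (-4/3 - 4*√2/3)*(-2 + (4 + 4)) = (-4/3 - 4*√2/3)*(-2 + 8) = (-4/3 - 4*√2/3)*6 = -8 - 8*√2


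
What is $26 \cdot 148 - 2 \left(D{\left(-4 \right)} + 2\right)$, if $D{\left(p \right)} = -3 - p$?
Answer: $3842$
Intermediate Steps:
$26 \cdot 148 - 2 \left(D{\left(-4 \right)} + 2\right) = 26 \cdot 148 - 2 \left(\left(-3 - -4\right) + 2\right) = 3848 - 2 \left(\left(-3 + 4\right) + 2\right) = 3848 - 2 \left(1 + 2\right) = 3848 - 6 = 3842$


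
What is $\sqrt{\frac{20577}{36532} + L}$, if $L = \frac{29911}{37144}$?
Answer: $\frac{\sqrt{39373035626362030}}{169618076} \approx 1.1698$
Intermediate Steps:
$L = \frac{29911}{37144}$ ($L = 29911 \cdot \frac{1}{37144} = \frac{29911}{37144} \approx 0.80527$)
$\sqrt{\frac{20577}{36532} + L} = \sqrt{\frac{20577}{36532} + \frac{29911}{37144}} = \sqrt{\frac{464255185}{339236152}} = \frac{\sqrt{39373035626362030}}{169618076}$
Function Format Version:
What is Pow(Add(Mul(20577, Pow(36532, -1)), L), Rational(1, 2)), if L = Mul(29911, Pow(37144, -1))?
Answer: Mul(Rational(1, 169618076), Pow(39373035626362030, Rational(1, 2))) ≈ 1.1698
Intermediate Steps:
L = Rational(29911, 37144) (L = Mul(29911, Rational(1, 37144)) = Rational(29911, 37144) ≈ 0.80527)
Pow(Add(Mul(20577, Pow(36532, -1)), L), Rational(1, 2)) = Pow(Add(Mul(20577, Pow(36532, -1)), Rational(29911, 37144)), Rational(1, 2)) = Pow(Add(Mul(20577, Rational(1, 36532)), Rational(29911, 37144)), Rational(1, 2)) = Pow(Add(Rational(20577, 36532), Rational(29911, 37144)), Rational(1, 2)) = Pow(Rational(464255185, 339236152), Rational(1, 2)) = Mul(Rational(1, 169618076), Pow(39373035626362030, Rational(1, 2)))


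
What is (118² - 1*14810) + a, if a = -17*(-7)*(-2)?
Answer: -1124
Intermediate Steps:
a = -238 (a = 119*(-2) = -238)
(118² - 1*14810) + a = (118² - 1*14810) - 238 = (13924 - 14810) - 238 = -886 - 238 = -1124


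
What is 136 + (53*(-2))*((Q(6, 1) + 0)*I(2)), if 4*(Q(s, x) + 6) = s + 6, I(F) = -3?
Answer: -818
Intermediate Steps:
Q(s, x) = -9/2 + s/4 (Q(s, x) = -6 + (s + 6)/4 = -6 + (6 + s)/4 = -6 + (3/2 + s/4) = -9/2 + s/4)
136 + (53*(-2))*((Q(6, 1) + 0)*I(2)) = 136 + (53*(-2))*(((-9/2 + (¼)*6) + 0)*(-3)) = 136 - 106*((-9/2 + 3/2) + 0)*(-3) = 136 - 106*(-3 + 0)*(-3) = 136 - (-318)*(-3) = 136 - 106*9 = 136 - 954 = -818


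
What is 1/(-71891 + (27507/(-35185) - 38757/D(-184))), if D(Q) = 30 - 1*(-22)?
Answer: -1829620/132898306829 ≈ -1.3767e-5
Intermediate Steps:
D(Q) = 52 (D(Q) = 30 + 22 = 52)
1/(-71891 + (27507/(-35185) - 38757/D(-184))) = 1/(-71891 + (27507/(-35185) - 38757/52)) = 1/(-71891 + (27507*(-1/35185) - 38757*1/52)) = 1/(-71891 + (-27507/35185 - 38757/52)) = 1/(-71891 - 1365095409/1829620) = 1/(-132898306829/1829620) = -1829620/132898306829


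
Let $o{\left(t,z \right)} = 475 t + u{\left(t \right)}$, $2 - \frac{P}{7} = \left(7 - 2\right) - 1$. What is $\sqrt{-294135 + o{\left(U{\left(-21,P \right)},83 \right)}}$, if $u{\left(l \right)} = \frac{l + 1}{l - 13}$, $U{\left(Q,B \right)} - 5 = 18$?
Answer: $\frac{i \sqrt{7080190}}{5} \approx 532.17 i$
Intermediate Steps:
$P = -14$ ($P = 14 - 7 \left(\left(7 - 2\right) - 1\right) = 14 - 7 \left(5 - 1\right) = 14 - 28 = -14$)
$U{\left(Q,B \right)} = 23$ ($U{\left(Q,B \right)} = 5 + 18 = 23$)
$u{\left(l \right)} = \frac{1 + l}{-13 + l}$
$o{\left(t,z \right)} = 475 t + \frac{1 + t}{-13 + t}$
$\sqrt{-294135 + o{\left(U{\left(-21,P \right)},83 \right)}} = \sqrt{-294135 + \frac{1 + 23 + 475 \cdot 23 \left(-13 + 23\right)}{-13 + 23}} = \sqrt{-294135 + \frac{1 + 23 + 475 \cdot 23 \cdot 10}{10}} = \sqrt{-294135 + \frac{1 + 23 + 109250}{10}} = \sqrt{-294135 + \frac{1}{10} \cdot 109274} = \sqrt{-294135 + \frac{54637}{5}} = \sqrt{- \frac{1416038}{5}} = \frac{i \sqrt{7080190}}{5}$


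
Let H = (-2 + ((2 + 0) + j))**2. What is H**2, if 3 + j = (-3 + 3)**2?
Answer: 81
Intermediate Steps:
j = -3 (j = -3 + (-3 + 3)**2 = -3 + 0**2 = -3 + 0 = -3)
H = 9 (H = (-2 + ((2 + 0) - 3))**2 = (-2 + (2 - 3))**2 = (-2 - 1)**2 = (-3)**2 = 9)
H**2 = 9**2 = 81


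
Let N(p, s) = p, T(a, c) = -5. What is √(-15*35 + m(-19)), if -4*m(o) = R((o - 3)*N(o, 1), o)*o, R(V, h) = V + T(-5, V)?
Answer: √5747/2 ≈ 37.904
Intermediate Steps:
R(V, h) = -5 + V (R(V, h) = V - 5 = -5 + V)
m(o) = -o*(-5 + o*(-3 + o))/4 (m(o) = -(-5 + (o - 3)*o)*o/4 = -(-5 + (-3 + o)*o)*o/4 = -(-5 + o*(-3 + o))*o/4 = -o*(-5 + o*(-3 + o))/4)
√(-15*35 + m(-19)) = √(-15*35 - ¼*(-19)*(-5 - 19*(-3 - 19))) = √(-525 - ¼*(-19)*(-5 - 19*(-22))) = √(-525 - ¼*(-19)*(-5 + 418)) = √(-525 - ¼*(-19)*413) = √(-525 + 7847/4) = √(5747/4) = √5747/2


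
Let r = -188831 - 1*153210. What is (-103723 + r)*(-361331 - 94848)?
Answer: 203348175756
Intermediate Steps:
r = -342041 (r = -188831 - 153210 = -342041)
(-103723 + r)*(-361331 - 94848) = (-103723 - 342041)*(-361331 - 94848) = -445764*(-456179) = 203348175756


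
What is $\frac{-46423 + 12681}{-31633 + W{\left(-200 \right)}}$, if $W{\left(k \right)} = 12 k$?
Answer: $\frac{33742}{34033} \approx 0.99145$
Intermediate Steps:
$\frac{-46423 + 12681}{-31633 + W{\left(-200 \right)}} = \frac{-46423 + 12681}{-31633 + 12 \left(-200\right)} = - \frac{33742}{-31633 - 2400} = - \frac{33742}{-34033} = \left(-33742\right) \left(- \frac{1}{34033}\right) = \frac{33742}{34033}$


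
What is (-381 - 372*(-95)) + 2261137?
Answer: 2296096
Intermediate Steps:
(-381 - 372*(-95)) + 2261137 = (-381 + 35340) + 2261137 = 34959 + 2261137 = 2296096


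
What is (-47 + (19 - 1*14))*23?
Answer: -966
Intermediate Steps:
(-47 + (19 - 1*14))*23 = (-47 + (19 - 14))*23 = (-47 + 5)*23 = -42*23 = -966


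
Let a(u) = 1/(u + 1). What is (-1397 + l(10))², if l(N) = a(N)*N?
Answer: 235837449/121 ≈ 1.9491e+6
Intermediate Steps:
a(u) = 1/(1 + u)
l(N) = N/(1 + N)
(-1397 + l(10))² = (-1397 + 10/(1 + 10))² = (-1397 + 10/11)² = (-15357/11)² = 235837449/121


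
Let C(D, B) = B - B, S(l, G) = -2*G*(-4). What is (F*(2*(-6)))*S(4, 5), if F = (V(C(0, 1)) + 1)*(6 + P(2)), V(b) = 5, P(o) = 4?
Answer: -28800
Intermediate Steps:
S(l, G) = 8*G
C(D, B) = 0
F = 60 (F = (5 + 1)*(6 + 4) = 6*10 = 60)
(F*(2*(-6)))*S(4, 5) = (60*(2*(-6)))*(8*5) = (60*(-12))*40 = -720*40 = -28800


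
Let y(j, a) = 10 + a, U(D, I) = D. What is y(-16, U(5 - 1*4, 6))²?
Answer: 121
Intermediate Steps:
y(-16, U(5 - 1*4, 6))² = (10 + (5 - 1*4))² = (10 + (5 - 4))² = (10 + 1)² = 11² = 121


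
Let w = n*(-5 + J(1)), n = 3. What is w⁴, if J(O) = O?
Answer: 20736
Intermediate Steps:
w = -12 (w = 3*(-5 + 1) = 3*(-4) = -12)
w⁴ = (-12)⁴ = 20736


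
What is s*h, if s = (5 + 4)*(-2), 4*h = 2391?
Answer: -21519/2 ≈ -10760.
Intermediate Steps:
h = 2391/4 (h = (¼)*2391 = 2391/4 ≈ 597.75)
s = -18 (s = 9*(-2) = -18)
s*h = -18*2391/4 = -21519/2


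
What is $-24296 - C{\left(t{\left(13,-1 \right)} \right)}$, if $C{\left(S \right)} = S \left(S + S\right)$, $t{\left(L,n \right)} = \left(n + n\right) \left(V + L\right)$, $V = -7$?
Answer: $-24584$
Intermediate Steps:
$t{\left(L,n \right)} = 2 n \left(-7 + L\right)$ ($t{\left(L,n \right)} = \left(n + n\right) \left(-7 + L\right) = 2 n \left(-7 + L\right)$)
$C{\left(S \right)} = 2 S^{2}$ ($C{\left(S \right)} = S 2 S = 2 S^{2}$)
$-24296 - C{\left(t{\left(13,-1 \right)} \right)} = -24296 - 2 \left(2 \left(-1\right) \left(-7 + 13\right)\right)^{2} = -24296 - 2 \left(2 \left(-1\right) 6\right)^{2} = -24296 - 2 \left(-12\right)^{2} = -24296 - 2 \cdot 144 = -24296 - 288 = -24584$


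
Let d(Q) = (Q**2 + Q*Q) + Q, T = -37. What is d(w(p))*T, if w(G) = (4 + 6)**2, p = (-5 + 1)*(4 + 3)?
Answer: -743700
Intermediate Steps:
p = -28 (p = -4*7 = -28)
w(G) = 100 (w(G) = 10**2 = 100)
d(Q) = Q + 2*Q**2 (d(Q) = (Q**2 + Q**2) + Q = 2*Q**2 + Q = Q + 2*Q**2)
d(w(p))*T = (100*(1 + 2*100))*(-37) = (100*(1 + 200))*(-37) = (100*201)*(-37) = 20100*(-37) = -743700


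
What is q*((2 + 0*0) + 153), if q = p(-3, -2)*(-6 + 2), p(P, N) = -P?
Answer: -1860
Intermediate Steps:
q = -12 (q = (-1*(-3))*(-6 + 2) = 3*(-4) = -12)
q*((2 + 0*0) + 153) = -12*((2 + 0*0) + 153) = -12*((2 + 0) + 153) = -12*(2 + 153) = -12*155 = -1860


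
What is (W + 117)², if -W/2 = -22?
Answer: 25921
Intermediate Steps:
W = 44 (W = -2*(-22) = 44)
(W + 117)² = (44 + 117)² = 161² = 25921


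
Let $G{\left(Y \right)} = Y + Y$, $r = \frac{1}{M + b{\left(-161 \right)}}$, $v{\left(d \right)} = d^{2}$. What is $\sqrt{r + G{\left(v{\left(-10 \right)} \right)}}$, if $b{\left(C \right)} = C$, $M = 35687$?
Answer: $\frac{\sqrt{252419370726}}{35526} \approx 14.142$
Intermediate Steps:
$r = \frac{1}{35526}$ ($r = \frac{1}{35687 - 161} = \frac{1}{35526} \approx 2.8148 \cdot 10^{-5}$)
$G{\left(Y \right)} = 2 Y$
$\sqrt{r + G{\left(v{\left(-10 \right)} \right)}} = \sqrt{\frac{1}{35526} + 2 \left(-10\right)^{2}} = \sqrt{\frac{1}{35526} + 2 \cdot 100} = \sqrt{\frac{1}{35526} + 200} = \sqrt{\frac{7105201}{35526}} = \frac{\sqrt{252419370726}}{35526}$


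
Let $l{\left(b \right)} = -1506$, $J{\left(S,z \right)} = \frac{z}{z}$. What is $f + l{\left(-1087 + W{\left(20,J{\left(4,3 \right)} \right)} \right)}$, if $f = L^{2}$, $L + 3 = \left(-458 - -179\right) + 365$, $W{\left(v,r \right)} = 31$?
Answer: $5383$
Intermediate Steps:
$J{\left(S,z \right)} = 1$
$L = 83$ ($L = -3 + \left(\left(-458 - -179\right) + 365\right) = -3 + \left(\left(-458 + 179\right) + 365\right) = -3 + \left(-279 + 365\right) = -3 + 86 = 83$)
$f = 6889$ ($f = 83^{2} = 6889$)
$f + l{\left(-1087 + W{\left(20,J{\left(4,3 \right)} \right)} \right)} = 6889 - 1506 = 5383$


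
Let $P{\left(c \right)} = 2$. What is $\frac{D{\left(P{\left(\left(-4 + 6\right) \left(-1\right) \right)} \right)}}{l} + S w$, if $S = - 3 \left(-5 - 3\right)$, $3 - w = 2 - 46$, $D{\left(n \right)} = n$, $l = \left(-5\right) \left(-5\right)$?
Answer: $\frac{28202}{25} \approx 1128.1$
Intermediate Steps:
$l = 25$
$w = 47$ ($w = 3 - \left(2 - 46\right) = 3 - -44 = 3 + 44 = 47$)
$S = 24$ ($S = \left(-3\right) \left(-8\right) = 24$)
$\frac{D{\left(P{\left(\left(-4 + 6\right) \left(-1\right) \right)} \right)}}{l} + S w = \frac{2}{25} + 24 \cdot 47 = 2 \cdot \frac{1}{25} + 1128 = \frac{2}{25} + 1128 = \frac{28202}{25}$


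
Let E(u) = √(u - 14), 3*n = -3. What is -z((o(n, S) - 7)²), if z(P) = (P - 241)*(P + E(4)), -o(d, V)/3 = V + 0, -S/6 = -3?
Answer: -12949080 - 3480*I*√10 ≈ -1.2949e+7 - 11005.0*I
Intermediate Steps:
S = 18 (S = -6*(-3) = 18)
n = -1 (n = (⅓)*(-3) = -1)
o(d, V) = -3*V (o(d, V) = -3*(V + 0) = -3*V)
E(u) = √(-14 + u)
z(P) = (-241 + P)*(P + I*√10) (z(P) = (P - 241)*(P + √(-14 + 4)) = (-241 + P)*(P + √(-10)) = (-241 + P)*(P + I*√10))
-z((o(n, S) - 7)²) = -(((-3*18 - 7)²)² - 241*(-3*18 - 7)² - 241*I*√10 + I*(-3*18 - 7)²*√10) = -(((-54 - 7)²)² - 241*(-54 - 7)² - 241*I*√10 + I*(-54 - 7)²*√10) = -(((-61)²)² - 241*(-61)² - 241*I*√10 + I*(-61)²*√10) = -(3721² - 241*3721 - 241*I*√10 + I*3721*√10) = -(13845841 - 896761 - 241*I*√10 + 3721*I*√10) = -(12949080 + 3480*I*√10) = -12949080 - 3480*I*√10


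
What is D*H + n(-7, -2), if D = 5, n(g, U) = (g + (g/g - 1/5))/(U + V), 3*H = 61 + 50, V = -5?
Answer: 6506/35 ≈ 185.89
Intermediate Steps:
H = 37 (H = (61 + 50)/3 = (1/3)*111 = 37)
n(g, U) = (4/5 + g)/(-5 + U) (n(g, U) = (g + (g/g - 1/5))/(U - 5) = (g + (1 - 1*1/5))/(-5 + U) = (g + (1 - 1/5))/(-5 + U) = (g + 4/5)/(-5 + U) = (4/5 + g)/(-5 + U))
D*H + n(-7, -2) = 5*37 + (4/5 - 7)/(-5 - 2) = 185 - 31/5/(-7) = 185 - 1/7*(-31/5) = 185 + 31/35 = 6506/35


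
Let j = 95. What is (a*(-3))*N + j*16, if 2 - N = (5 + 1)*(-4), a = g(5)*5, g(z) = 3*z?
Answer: -4330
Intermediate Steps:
a = 75 (a = (3*5)*5 = 15*5 = 75)
N = 26 (N = 2 - (5 + 1)*(-4) = 2 - 6*(-4) = 2 - 1*(-24) = 2 + 24 = 26)
(a*(-3))*N + j*16 = (75*(-3))*26 + 95*16 = -225*26 + 1520 = -5850 + 1520 = -4330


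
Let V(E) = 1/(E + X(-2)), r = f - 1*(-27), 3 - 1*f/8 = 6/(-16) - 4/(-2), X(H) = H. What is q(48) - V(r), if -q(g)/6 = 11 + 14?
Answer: -5401/36 ≈ -150.03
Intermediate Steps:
f = 11 (f = 24 - 8*(6/(-16) - 4/(-2)) = 24 - 8*(6*(-1/16) - 4*(-½)) = 24 - 8*(-3/8 + 2) = 24 - 8*13/8 = 24 - 13 = 11)
r = 38 (r = 11 - 1*(-27) = 11 + 27 = 38)
q(g) = -150 (q(g) = -6*(11 + 14) = -6*25 = -150)
V(E) = 1/(-2 + E) (V(E) = 1/(E - 2) = 1/(-2 + E))
q(48) - V(r) = -150 - 1/(-2 + 38) = -150 - 1/36 = -5401/36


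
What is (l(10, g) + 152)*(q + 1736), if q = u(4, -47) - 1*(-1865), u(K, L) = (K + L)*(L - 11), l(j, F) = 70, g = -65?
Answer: 1353090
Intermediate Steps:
u(K, L) = (-11 + L)*(K + L) (u(K, L) = (K + L)*(-11 + L) = (-11 + L)*(K + L))
q = 4359 (q = ((-47)² - 11*4 - 11*(-47) + 4*(-47)) - 1*(-1865) = (2209 - 44 + 517 - 188) + 1865 = 2494 + 1865 = 4359)
(l(10, g) + 152)*(q + 1736) = (70 + 152)*(4359 + 1736) = 222*6095 = 1353090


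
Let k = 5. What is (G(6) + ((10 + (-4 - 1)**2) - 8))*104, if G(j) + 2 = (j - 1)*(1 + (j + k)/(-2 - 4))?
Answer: 6500/3 ≈ 2166.7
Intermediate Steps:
G(j) = -2 + (-1 + j)*(1/6 - j/6) (G(j) = -2 + (j - 1)*(1 + (j + 5)/(-2 - 4)) = -2 + (-1 + j)*(1 + (5 + j)/(-6)) = -2 + (-1 + j)*(1 + (5 + j)*(-1/6)) = -2 + (-1 + j)*(1 + (-5/6 - j/6)) = -2 + (-1 + j)*(1/6 - j/6))
(G(6) + ((10 + (-4 - 1)**2) - 8))*104 = ((-13/6 - 1/6*6**2 + (1/3)*6) + ((10 + (-4 - 1)**2) - 8))*104 = ((-13/6 - 1/6*36 + 2) + ((10 + (-5)**2) - 8))*104 = ((-13/6 - 6 + 2) + ((10 + 25) - 8))*104 = (-37/6 + (35 - 8))*104 = (-37/6 + 27)*104 = (125/6)*104 = 6500/3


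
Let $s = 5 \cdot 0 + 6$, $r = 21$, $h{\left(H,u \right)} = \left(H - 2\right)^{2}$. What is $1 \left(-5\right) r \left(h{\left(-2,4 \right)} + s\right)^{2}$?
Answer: $-50820$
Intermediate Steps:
$h{\left(H,u \right)} = \left(-2 + H\right)^{2}$
$s = 6$ ($s = 0 + 6 = 6$)
$1 \left(-5\right) r \left(h{\left(-2,4 \right)} + s\right)^{2} = 1 \left(-5\right) 21 \left(\left(-2 - 2\right)^{2} + 6\right)^{2} = \left(-5\right) 21 \left(\left(-4\right)^{2} + 6\right)^{2} = - 105 \left(16 + 6\right)^{2} = - 105 \cdot 22^{2} = \left(-105\right) 484 = -50820$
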